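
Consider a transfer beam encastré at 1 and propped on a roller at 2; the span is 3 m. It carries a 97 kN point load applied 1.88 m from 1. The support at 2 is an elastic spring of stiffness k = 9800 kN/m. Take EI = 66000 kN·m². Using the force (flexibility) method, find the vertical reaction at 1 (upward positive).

Choose R_2 as the redundant. The primary structure is the cantilever fixed at 1.
Free-end deflection of the primary structure under the applied loading (downward +):
  point load 97 at a = 1.88: Pa²(3L − a)/(6EI) = 406.8/EI
Flexibility coefficient — unit upward force at 2: δ_{22} = L³/(3EI) = 9/EI.
With EI = 66000 kN·m²: δ_0 = 0.006164 m and δ_{22} = 0.000136 m/kN.
Compatibility — the spring shortens by R_2/k under the reaction it provides: δ_0 − R_2·δ_{22} = R_2/k. With 1/k = 0.000102 m/kN, R_2 = δ_0 / (δ_{22} + 1/k) = 0.006164 / (0.000136 + 0.000102) = 25.86 kN.
Vertical equilibrium: R_1 = ΣP − R_2 = 97 − 25.86 = 71.14 kN.

R_1 = 71.14 kN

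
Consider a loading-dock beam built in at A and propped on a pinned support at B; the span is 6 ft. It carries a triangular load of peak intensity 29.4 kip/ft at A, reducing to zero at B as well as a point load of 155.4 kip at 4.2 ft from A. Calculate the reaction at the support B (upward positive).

Choose R_B as the redundant. The primary structure is the cantilever fixed at A.
Downward deflection at the released point B due to the loads:
  triangular load, peak 29.4 at the fixed end: w₀L⁴/(30EI) = 1270/EI
  point load 155.4 at a = 4.2: Pa²(3L − a)/(6EI) = 6305/EI
  δ_0 = 7575/EI
Tip deflection under a unit load at B: L³/(3EI) = 72/EI.
The prop prevents deflection at B: R_B = δ_0/δ_{BB} = 7575/72 = 105.2 kip.

R_B = 105.2 kip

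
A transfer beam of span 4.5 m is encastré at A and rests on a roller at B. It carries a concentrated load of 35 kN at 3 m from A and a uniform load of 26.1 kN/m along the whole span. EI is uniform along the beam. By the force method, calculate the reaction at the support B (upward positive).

Choose R_B as the redundant. The primary structure is the cantilever fixed at A.
Primary-structure tip deflection at B by superposition:
  point load 35 at a = 3: Pa²(3L − a)/(6EI) = 551.2/EI
  UDL 26.1: wL⁴/(8EI) = 1338/EI
  δ_0 = 1889/EI
Flexibility coefficient — unit upward force at B: δ_{BB} = L³/(3EI) = 30.38/EI.
The prop prevents deflection at B: R_B = δ_0/δ_{BB} = 1889/30.38 = 62.19 kN.

R_B = 62.19 kN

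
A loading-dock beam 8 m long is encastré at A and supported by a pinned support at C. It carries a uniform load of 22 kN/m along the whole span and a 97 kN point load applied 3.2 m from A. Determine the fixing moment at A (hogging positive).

Release the roller at C. Primary structure: cantilever fixed at A.
Primary-structure tip deflection at C by superposition:
  UDL 22: wL⁴/(8EI) = 11264/EI
  point load 97 at a = 3.2: Pa²(3L − a)/(6EI) = 3443/EI
  δ_0 = 14707/EI
Flexibility coefficient — unit upward force at C: δ_{CC} = L³/(3EI) = 170.7/EI.
The prop prevents deflection at C: R_C = δ_0/δ_{CC} = 14707/170.7 = 86.18 kN.
Moment equilibrium about A: M_A = Σ(load moments about A) − R_C·L = 1014 − 86.18×8 = 325 kN·m.

M_A = 325 kN·m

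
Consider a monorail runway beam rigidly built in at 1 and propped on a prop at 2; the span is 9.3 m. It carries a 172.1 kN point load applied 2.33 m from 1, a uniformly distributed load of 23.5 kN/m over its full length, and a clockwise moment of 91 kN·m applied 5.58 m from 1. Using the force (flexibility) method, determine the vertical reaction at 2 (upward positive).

Remove the prop at 2; the released (primary) structure is a cantilever built in at 1.
Primary-structure tip deflection at 2 by superposition:
  point load 172.1 at a = 2.33: Pa²(3L − a)/(6EI) = 3982/EI
  UDL 23.5: wL⁴/(8EI) = 21974/EI
  clockwise couple 91 at a = 5.58: M₀a(2L − a)/(2EI) = 3306/EI
  δ_0 = 29261/EI
Flexibility coefficient — unit upward force at 2: δ_{22} = L³/(3EI) = 268.1/EI.
Compatibility at 2: δ_0 − R_2·δ_{22} = 0, so R_2 = 29261/268.1 = 109.1 kN.

R_2 = 109.1 kN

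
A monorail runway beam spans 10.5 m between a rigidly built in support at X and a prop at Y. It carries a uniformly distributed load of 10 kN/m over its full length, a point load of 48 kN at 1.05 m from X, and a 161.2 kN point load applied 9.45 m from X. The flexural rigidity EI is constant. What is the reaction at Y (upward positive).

Remove the prop at Y; the released (primary) structure is a cantilever built in at X.
Primary-structure tip deflection at Y by superposition:
  UDL 10: wL⁴/(8EI) = 15194/EI
  point load 48 at a = 1.05: Pa²(3L − a)/(6EI) = 268.6/EI
  point load 161.2 at a = 9.45: Pa²(3L − a)/(6EI) = 52904/EI
  δ_0 = 68366/EI
Flexibility coefficient — unit upward force at Y: δ_{YY} = L³/(3EI) = 385.9/EI.
The prop prevents deflection at Y: R_Y = δ_0/δ_{YY} = 68366/385.9 = 177.2 kN.

R_Y = 177.2 kN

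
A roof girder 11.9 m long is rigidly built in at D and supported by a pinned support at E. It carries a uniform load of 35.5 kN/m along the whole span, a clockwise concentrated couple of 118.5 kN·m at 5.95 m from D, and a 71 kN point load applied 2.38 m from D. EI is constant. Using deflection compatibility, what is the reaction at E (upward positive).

Take the reaction at E as the redundant and release it; the primary structure is a cantilever fixed at D.
Deflection at E on the released cantilever, summing each load's contribution:
  UDL 35.5: wL⁴/(8EI) = 88987/EI
  clockwise couple 118.5 at a = 5.95: M₀a(2L − a)/(2EI) = 6293/EI
  point load 71 at a = 2.38: Pa²(3L − a)/(6EI) = 2233/EI
  δ_0 = 97513/EI
Flexibility coefficient — unit upward force at E: δ_{EE} = L³/(3EI) = 561.7/EI.
The prop prevents deflection at E: R_E = δ_0/δ_{EE} = 97513/561.7 = 173.6 kN.

R_E = 173.6 kN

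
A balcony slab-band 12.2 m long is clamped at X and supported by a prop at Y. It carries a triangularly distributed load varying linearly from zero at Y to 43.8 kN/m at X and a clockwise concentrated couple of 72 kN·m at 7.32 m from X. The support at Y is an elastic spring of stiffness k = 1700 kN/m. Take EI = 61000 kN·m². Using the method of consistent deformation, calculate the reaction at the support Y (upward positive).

Choose R_Y as the redundant. The primary structure is the cantilever fixed at X.
Downward deflection at the released point Y due to the loads:
  triangular load, peak 43.8 at the fixed end: w₀L⁴/(30EI) = 32344/EI
  clockwise couple 72 at a = 7.32: M₀a(2L − a)/(2EI) = 4501/EI
  δ_0 = 36845/EI
Tip deflection under a unit load at Y: L³/(3EI) = 605.3/EI.
With EI = 61000 kN·m²: δ_0 = 0.60401 m and δ_{YY} = 0.009923 m/kN.
Compatibility — the spring shortens by R_Y/k under the reaction it provides: δ_0 − R_Y·δ_{YY} = R_Y/k. With 1/k = 0.000588 m/kN, R_Y = δ_0 / (δ_{YY} + 1/k) = 0.60401 / (0.009923 + 0.000588) = 57.47 kN.

R_Y = 57.47 kN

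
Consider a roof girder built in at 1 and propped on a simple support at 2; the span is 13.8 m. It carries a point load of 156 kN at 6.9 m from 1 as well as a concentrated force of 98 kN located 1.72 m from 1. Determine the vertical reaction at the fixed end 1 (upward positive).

Remove the prop at 2; the released (primary) structure is a cantilever built in at 1.
Downward deflection at the released point 2 due to the loads:
  point load 156 at a = 6.9: Pa²(3L − a)/(6EI) = 42706/EI
  point load 98 at a = 1.72: Pa²(3L − a)/(6EI) = 1917/EI
  δ_0 = 44624/EI
Flexibility coefficient — unit upward force at 2: δ_{22} = L³/(3EI) = 876/EI.
The prop prevents deflection at 2: R_2 = δ_0/δ_{22} = 44624/876 = 50.94 kN.
Vertical equilibrium: R_1 = ΣP − R_2 = 254 − 50.94 = 203.1 kN.

R_1 = 203.1 kN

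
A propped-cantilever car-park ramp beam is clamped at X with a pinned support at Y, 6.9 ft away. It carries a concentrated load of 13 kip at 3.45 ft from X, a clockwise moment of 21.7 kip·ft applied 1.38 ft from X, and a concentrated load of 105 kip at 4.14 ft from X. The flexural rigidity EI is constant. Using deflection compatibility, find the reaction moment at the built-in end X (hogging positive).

M_X = 148.5 kip·ft

Release the roller at Y. Primary structure: cantilever fixed at X.
Free-end deflection of the primary structure under the applied loading (downward +):
  point load 13 at a = 3.45: Pa²(3L − a)/(6EI) = 444.9/EI
  clockwise couple 21.7 at a = 1.38: M₀a(2L − a)/(2EI) = 186/EI
  point load 105 at a = 4.14: Pa²(3L − a)/(6EI) = 4967/EI
  δ_0 = 5598/EI
Flexibility coefficient — unit upward force at Y: δ_{YY} = L³/(3EI) = 109.5/EI.
Compatibility at Y: δ_0 − R_Y·δ_{YY} = 0, so R_Y = 5598/109.5 = 51.12 kip.
Moment equilibrium about X: M_X = Σ(load moments about X) − R_Y·L = 501.2 − 51.12×6.9 = 148.5 kip·ft.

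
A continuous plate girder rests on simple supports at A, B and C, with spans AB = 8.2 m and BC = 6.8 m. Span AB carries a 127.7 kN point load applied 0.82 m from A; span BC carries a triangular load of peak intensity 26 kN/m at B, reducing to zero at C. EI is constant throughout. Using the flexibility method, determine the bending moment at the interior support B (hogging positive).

M_B = 64.67 kN·m

Release continuity at B by inserting a hinge; the redundant is the internal moment M_B. The primary structure is two simply-supported spans AB and BC.
Rotations at B on the released spans (each span's end-slope, ×1/EI):
  span AB: point load 127.7 at a = 0.82: Pab(L + a)/(6LEI) = 141.7/EI
  span BC: triangular load, peak 26: w₀L³/(45EI) = 181.7/EI
  relative rotation θ_0 = (141.7 + 181.7)/EI = 323.3/EI
A unit hogging moment at B produces rotation L₁/(3EI) + L₂/(3EI) = 5/EI.
Compatibility: M_B·(L₁+L₂)/(3EI) = θ_0, giving M_B = 64.67 kN·m (hogging).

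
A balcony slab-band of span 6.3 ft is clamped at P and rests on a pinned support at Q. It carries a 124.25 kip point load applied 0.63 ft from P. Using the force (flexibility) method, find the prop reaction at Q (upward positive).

R_Q = 1.802 kip

Choose R_Q as the redundant. The primary structure is the cantilever fixed at P.
Free-end deflection of the primary structure under the applied loading (downward +):
  point load 124.25 at a = 0.63: Pa²(3L − a)/(6EI) = 150.2/EI
Tip deflection under a unit load at Q: L³/(3EI) = 83.35/EI.
Compatibility at Q: δ_0 − R_Q·δ_{QQ} = 0, so R_Q = 150.2/83.35 = 1.802 kip.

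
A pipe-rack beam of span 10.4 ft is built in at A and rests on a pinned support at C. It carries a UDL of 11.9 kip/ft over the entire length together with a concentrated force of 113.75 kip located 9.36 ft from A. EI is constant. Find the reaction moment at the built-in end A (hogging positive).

M_A = 219.4 kip·ft

Release the roller at C. Primary structure: cantilever fixed at A.
Free-end deflection of the primary structure under the applied loading (downward +):
  UDL 11.9: wL⁴/(8EI) = 17402/EI
  point load 113.75 at a = 9.36: Pa²(3L − a)/(6EI) = 36275/EI
  δ_0 = 53676/EI
Flexibility coefficient — unit upward force at C: δ_{CC} = L³/(3EI) = 375/EI.
The prop prevents deflection at C: R_C = δ_0/δ_{CC} = 53676/375 = 143.2 kip.
Moment equilibrium about A: M_A = Σ(load moments about A) − R_C·L = 1708 − 143.2×10.4 = 219.4 kip·ft.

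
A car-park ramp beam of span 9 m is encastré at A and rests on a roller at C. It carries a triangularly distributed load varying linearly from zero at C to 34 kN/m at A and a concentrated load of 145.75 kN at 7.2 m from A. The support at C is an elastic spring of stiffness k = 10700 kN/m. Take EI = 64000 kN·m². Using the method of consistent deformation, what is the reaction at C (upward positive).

R_C = 130 kN

Take the reaction at C as the redundant and release it; the primary structure is a cantilever fixed at A.
Primary-structure tip deflection at C by superposition:
  triangular load, peak 34 at the fixed end: w₀L⁴/(30EI) = 7436/EI
  point load 145.75 at a = 7.2: Pa²(3L − a)/(6EI) = 24934/EI
  δ_0 = 32370/EI
Flexibility coefficient — unit upward force at C: δ_{CC} = L³/(3EI) = 243/EI.
With EI = 64000 kN·m²: δ_0 = 0.50577 m and δ_{CC} = 0.003797 m/kN.
Compatibility — the spring shortens by R_C/k under the reaction it provides: δ_0 − R_C·δ_{CC} = R_C/k. With 1/k = 0.000093 m/kN, R_C = δ_0 / (δ_{CC} + 1/k) = 0.50577 / (0.003797 + 0.000093) = 130 kN.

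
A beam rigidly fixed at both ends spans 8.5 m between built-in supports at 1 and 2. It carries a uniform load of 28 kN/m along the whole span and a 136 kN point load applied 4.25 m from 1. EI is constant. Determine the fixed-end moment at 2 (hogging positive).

Release both end moments; the primary structure is a simply-supported span 12 with redundants M_1 and M_2.
On the primary (simply-supported) span, the end slopes from the loading are:
  at 1: UDL 28: wL³/(24EI) = 716.5/EI
  at 2: UDL 28: wL³/(24EI) = 716.5/EI
  at 1: point load 136 at a = 4.25: Pab(L + b)/(6LEI) = 614.1/EI
  at 2: point load 136 at a = 4.25: Pab(L + a)/(6LEI) = 614.1/EI
  θ_10 = 1331/EI,  θ_20 = 1331/EI
Flexibility coefficients: a unit moment at one end gives L/(3EI) there and L/(6EI) at the far end, so f₁₁ = f₂₂ = 2.833/EI and f₁₂ = f₂₁ = 1.417/EI.
Compatibility — zero rotation at each built-in end:
  2.833 M_1 + 1.417 M_2 = 1331
  1.417 M_1 + 2.833 M_2 = 1331
Solving the pair gives M_1 = 313.1 kN·m and M_2 = 313.1 kN·m (hogging).

M_2 = 313.1 kN·m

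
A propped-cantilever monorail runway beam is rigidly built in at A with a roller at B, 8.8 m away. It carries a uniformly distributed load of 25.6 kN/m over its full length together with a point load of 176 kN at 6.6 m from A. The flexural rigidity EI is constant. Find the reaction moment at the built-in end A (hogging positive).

M_A = 429.3 kN·m

Remove the prop at B; the released (primary) structure is a cantilever built in at A.
Primary-structure tip deflection at B by superposition:
  UDL 25.6: wL⁴/(8EI) = 19190/EI
  point load 176 at a = 6.6: Pa²(3L − a)/(6EI) = 25300/EI
  δ_0 = 44490/EI
Tip deflection under a unit load at B: L³/(3EI) = 227.2/EI.
The prop prevents deflection at B: R_B = δ_0/δ_{BB} = 44490/227.2 = 195.9 kN.
Moment equilibrium about A: M_A = Σ(load moments about A) − R_B·L = 2153 − 195.9×8.8 = 429.3 kN·m.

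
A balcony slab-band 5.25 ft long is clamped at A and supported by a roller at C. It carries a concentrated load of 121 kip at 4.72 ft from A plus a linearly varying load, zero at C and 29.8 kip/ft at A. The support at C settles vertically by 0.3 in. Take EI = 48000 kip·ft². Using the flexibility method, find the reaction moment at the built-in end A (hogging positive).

Remove the prop at C; the released (primary) structure is a cantilever built in at A.
Primary-structure tip deflection at C by superposition:
  point load 121 at a = 4.72: Pa²(3L − a)/(6EI) = 4956/EI
  triangular load, peak 29.8 at the fixed end: w₀L⁴/(30EI) = 754.6/EI
  δ_0 = 5710/EI
Tip deflection under a unit load at C: L³/(3EI) = 48.23/EI.
With EI = 48000 kip·ft²: δ_0 = 0.11896 ft and δ_{CC} = 0.001005 ft/kip.
Compatibility — the beam at C must follow the support down by 0.025 ft: δ_0 − R_C·δ_{CC} = 0.025, so R_C = (0.11896 − 0.025)/0.001005 = 93.51 kip.
Moment equilibrium about A: M_A = Σ(load moments about A) − R_C·L = 708 − 93.51×5.25 = 217.1 kip·ft.

M_A = 217.1 kip·ft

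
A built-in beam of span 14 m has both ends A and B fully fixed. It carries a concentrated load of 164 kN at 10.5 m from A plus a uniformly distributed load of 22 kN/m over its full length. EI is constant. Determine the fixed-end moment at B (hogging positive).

M_B = 682.2 kN·m

Release both end moments; the primary structure is a simply-supported span AB with redundants M_A and M_B.
End rotations of the released simple span under the applied load (×1/EI):
  at A: point load 164 at a = 10.5: Pab(L + b)/(6LEI) = 1256/EI
  at B: point load 164 at a = 10.5: Pab(L + a)/(6LEI) = 1758/EI
  at A: UDL 22: wL³/(24EI) = 2515/EI
  at B: UDL 22: wL³/(24EI) = 2515/EI
  θ_A0 = 3771/EI,  θ_B0 = 4273/EI
Flexibility coefficients: a unit moment at one end gives L/(3EI) there and L/(6EI) at the far end, so f₁₁ = f₂₂ = 4.667/EI and f₁₂ = f₂₁ = 2.333/EI.
Compatibility — zero rotation at each built-in end:
  4.667 M_A + 2.333 M_B = 3771
  2.333 M_A + 4.667 M_B = 4273
Solving the pair gives M_A = 467 kN·m and M_B = 682.2 kN·m (hogging).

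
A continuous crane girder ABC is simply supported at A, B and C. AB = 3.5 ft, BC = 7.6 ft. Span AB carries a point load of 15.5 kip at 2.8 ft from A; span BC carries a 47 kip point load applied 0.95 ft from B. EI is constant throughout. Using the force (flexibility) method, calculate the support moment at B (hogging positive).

Take M_B as the redundant. Released structure: two simple spans AB and BC with a hinge at B.
End slopes at the hinge B, treating each span as simply supported:
  span AB: point load 15.5 at a = 2.8: Pab(L + a)/(6LEI) = 9.114/EI
  span BC: point load 47 at a = 0.95: Pab(L + b)/(6LEI) = 92.79/EI
  relative rotation θ_0 = (9.114 + 92.79)/EI = 101.9/EI
A unit hogging moment at B produces rotation L₁/(3EI) + L₂/(3EI) = 3.7/EI.
Slope continuity at B: θ_0 = M_B·3.7/EI, so M_B = 101.9/3.7 = 27.54 kip·ft (hogging).

M_B = 27.54 kip·ft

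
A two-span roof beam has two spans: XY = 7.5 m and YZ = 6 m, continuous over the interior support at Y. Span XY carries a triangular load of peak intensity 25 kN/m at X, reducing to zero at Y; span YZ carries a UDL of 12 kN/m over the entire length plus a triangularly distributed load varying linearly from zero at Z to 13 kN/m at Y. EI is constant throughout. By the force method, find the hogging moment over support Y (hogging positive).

M_Y = 83.44 kN·m

Release continuity at Y by inserting a hinge; the redundant is the internal moment M_Y. The primary structure is two simply-supported spans XY and YZ.
End slopes at the hinge Y, treating each span as simply supported:
  span XY: triangular load, peak 25: 7w₀L³/(360EI) = 205.1/EI
  span YZ: UDL 12: wL³/(24EI) = 108/EI
  span YZ: triangular load, peak 13: w₀L³/(45EI) = 62.4/EI
  relative rotation θ_0 = (205.1 + 170.4)/EI = 375.5/EI
A unit hogging moment at Y produces rotation L₁/(3EI) + L₂/(3EI) = 4.5/EI.
Compatibility: M_Y·(L₁+L₂)/(3EI) = θ_0, giving M_Y = 83.44 kN·m (hogging).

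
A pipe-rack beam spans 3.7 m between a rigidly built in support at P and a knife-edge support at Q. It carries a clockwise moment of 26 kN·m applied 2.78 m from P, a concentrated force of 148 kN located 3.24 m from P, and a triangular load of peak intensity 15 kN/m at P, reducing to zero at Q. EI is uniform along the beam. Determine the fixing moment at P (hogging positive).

M_P = 36.62 kN·m

Choose R_Q as the redundant. The primary structure is the cantilever fixed at P.
Free-end deflection of the primary structure under the applied loading (downward +):
  clockwise couple 26 at a = 2.78: M₀a(2L − a)/(2EI) = 167/EI
  point load 148 at a = 3.24: Pa²(3L − a)/(6EI) = 2035/EI
  triangular load, peak 15 at the fixed end: w₀L⁴/(30EI) = 93.71/EI
  δ_0 = 2296/EI
Flexibility coefficient — unit upward force at Q: δ_{QQ} = L³/(3EI) = 16.88/EI.
Compatibility at Q: δ_0 − R_Q·δ_{QQ} = 0, so R_Q = 2296/16.88 = 136 kN.
Moment equilibrium about P: M_P = Σ(load moments about P) − R_Q·L = 539.7 − 136×3.7 = 36.62 kN·m.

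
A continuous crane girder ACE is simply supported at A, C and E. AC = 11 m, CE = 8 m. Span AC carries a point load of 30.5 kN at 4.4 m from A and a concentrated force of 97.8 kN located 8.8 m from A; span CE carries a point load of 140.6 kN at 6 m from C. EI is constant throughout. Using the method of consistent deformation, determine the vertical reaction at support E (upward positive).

Insert a hinge at C; M_C is the redundant, and each span becomes simply supported.
Rotations at C on the released spans (each span's end-slope, ×1/EI):
  span AC: point load 30.5 at a = 4.4: Pab(L + a)/(6LEI) = 206.7/EI
  span AC: point load 97.8 at a = 8.8: Pab(L + a)/(6LEI) = 568/EI
  span CE: point load 140.6 at a = 6: Pab(L + b)/(6LEI) = 351.5/EI
  relative rotation θ_0 = (774.7 + 351.5)/EI = 1126/EI
A unit hogging moment at C produces rotation L₁/(3EI) + L₂/(3EI) = 6.333/EI.
Slope continuity at C: θ_0 = M_C·6.333/EI, so M_C = 1126/6.333 = 177.8 kN·m (hogging).
Span CE, ΣM about E: R_C^{CE}·8 = 281.2 + 177.8, so R_C^{CE} = 57.38 kN and R_E = 140.6 − 57.38 = 83.22 kN.

R_E = 83.22 kN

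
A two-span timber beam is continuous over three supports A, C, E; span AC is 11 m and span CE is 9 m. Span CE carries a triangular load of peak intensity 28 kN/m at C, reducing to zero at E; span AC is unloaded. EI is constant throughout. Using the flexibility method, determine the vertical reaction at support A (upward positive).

Take M_C as the redundant. Released structure: two simple spans AC and CE with a hinge at C.
End slopes at the hinge C, treating each span as simply supported:
  span CE: triangular load, peak 28: w₀L³/(45EI) = 453.6/EI
  relative rotation θ_0 = (0 + 453.6)/EI = 453.6/EI
A unit hogging moment at C produces rotation L₁/(3EI) + L₂/(3EI) = 6.667/EI.
Slope continuity at C: θ_0 = M_C·6.667/EI, so M_C = 453.6/6.667 = 68.04 kN·m (hogging).
Span AC, ΣM about A with M_C applied at C: R_C^{AC}·11 = 0 + 68.04, so R_C^{AC} = 6.185 kN and R_A = 0 − 6.185 = -6.185 kN.

R_A = -6.185 kN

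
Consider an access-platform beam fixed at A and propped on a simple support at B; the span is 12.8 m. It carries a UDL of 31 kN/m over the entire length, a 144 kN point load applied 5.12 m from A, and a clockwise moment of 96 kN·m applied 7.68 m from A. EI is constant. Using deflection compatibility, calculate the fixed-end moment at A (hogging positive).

Remove the prop at B; the released (primary) structure is a cantilever built in at A.
Free-end deflection of the primary structure under the applied loading (downward +):
  UDL 31: wL⁴/(8EI) = 104019/EI
  point load 144 at a = 5.12: Pa²(3L − a)/(6EI) = 20938/EI
  clockwise couple 96 at a = 7.68: M₀a(2L − a)/(2EI) = 6606/EI
  δ_0 = 131563/EI
Flexibility coefficient — unit upward force at B: δ_{BB} = L³/(3EI) = 699.1/EI.
The prop prevents deflection at B: R_B = δ_0/δ_{BB} = 131563/699.1 = 188.2 kN.
Moment equilibrium about A: M_A = Σ(load moments about A) − R_B·L = 3373 − 188.2×12.8 = 963.8 kN·m.

M_A = 963.8 kN·m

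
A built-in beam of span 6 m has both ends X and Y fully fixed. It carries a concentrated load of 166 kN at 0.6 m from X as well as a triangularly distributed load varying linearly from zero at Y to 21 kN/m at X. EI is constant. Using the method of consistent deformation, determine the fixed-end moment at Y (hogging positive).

M_Y = 34.16 kN·m

Take the two fixed-end moments M_X, M_Y as redundants; the released structure is the simple span XY.
End rotations of the released simple span under the applied load (×1/EI):
  at X: point load 166 at a = 0.6: Pab(L + b)/(6LEI) = 170.3/EI
  at Y: point load 166 at a = 0.6: Pab(L + a)/(6LEI) = 98.6/EI
  at X: triangular load, peak 21: w₀L³/(45EI) = 100.8/EI
  at Y: triangular load, peak 21: 7w₀L³/(360EI) = 88.2/EI
  θ_X0 = 271.1/EI,  θ_Y0 = 186.8/EI
Flexibility coefficients: a unit moment at one end gives L/(3EI) there and L/(6EI) at the far end, so f₁₁ = f₂₂ = 2/EI and f₁₂ = f₂₁ = 1/EI.
Compatibility — zero rotation at each built-in end:
  2 M_X + 1 M_Y = 271.1
  1 M_X + 2 M_Y = 186.8
Solving the pair gives M_X = 118.5 kN·m and M_Y = 34.16 kN·m (hogging).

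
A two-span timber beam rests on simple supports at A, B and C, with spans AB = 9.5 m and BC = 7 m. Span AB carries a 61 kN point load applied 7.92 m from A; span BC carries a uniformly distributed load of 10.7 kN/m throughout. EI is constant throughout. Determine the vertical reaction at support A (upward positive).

R_A = 2.754 kN

Insert a hinge at B; M_B is the redundant, and each span becomes simply supported.
Discontinuity in slope at B on the released structure — sum the simple-span end rotations:
  span AB: point load 61 at a = 7.92: Pab(L + a)/(6LEI) = 233.3/EI
  span BC: UDL 10.7: wL³/(24EI) = 152.9/EI
  relative rotation θ_0 = (233.3 + 152.9)/EI = 386.2/EI
A unit hogging moment at B produces rotation L₁/(3EI) + L₂/(3EI) = 5.5/EI.
Compatibility: M_B·(L₁+L₂)/(3EI) = θ_0, giving M_B = 70.22 kN·m (hogging).
Span AB, ΣM about A with M_B applied at B: R_B^{AB}·9.5 = 483.1 + 70.22, so R_B^{AB} = 58.25 kN and R_A = 61 − 58.25 = 2.754 kN.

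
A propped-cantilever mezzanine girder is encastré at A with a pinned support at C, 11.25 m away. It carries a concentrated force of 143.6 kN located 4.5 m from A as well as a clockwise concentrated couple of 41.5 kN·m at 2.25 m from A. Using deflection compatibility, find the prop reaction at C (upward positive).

R_C = 31.86 kN

Choose R_C as the redundant. The primary structure is the cantilever fixed at A.
Free-end deflection of the primary structure under the applied loading (downward +):
  point load 143.6 at a = 4.5: Pa²(3L − a)/(6EI) = 14176/EI
  clockwise couple 41.5 at a = 2.25: M₀a(2L − a)/(2EI) = 945.4/EI
  δ_0 = 15121/EI
Flexibility coefficient — unit upward force at C: δ_{CC} = L³/(3EI) = 474.6/EI.
Compatibility at C: δ_0 − R_C·δ_{CC} = 0, so R_C = 15121/474.6 = 31.86 kN.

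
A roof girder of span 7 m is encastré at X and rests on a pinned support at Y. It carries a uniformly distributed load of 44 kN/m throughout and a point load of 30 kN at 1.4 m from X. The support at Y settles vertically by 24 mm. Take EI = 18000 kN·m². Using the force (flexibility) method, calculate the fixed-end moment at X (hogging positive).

Remove the prop at Y; the released (primary) structure is a cantilever built in at X.
Primary-structure tip deflection at Y by superposition:
  UDL 44: wL⁴/(8EI) = 13206/EI
  point load 30 at a = 1.4: Pa²(3L − a)/(6EI) = 192.1/EI
  δ_0 = 13398/EI
Tip deflection under a unit load at Y: L³/(3EI) = 114.3/EI.
With EI = 18000 kN·m²: δ_0 = 0.74431 m and δ_{YY} = 0.006352 m/kN.
Compatibility — the beam at Y must follow the support down by 0.024 m: δ_0 − R_Y·δ_{YY} = 0.024, so R_Y = (0.74431 − 0.024)/0.006352 = 113.4 kN.
Moment equilibrium about X: M_X = Σ(load moments about X) − R_Y·L = 1120 − 113.4×7 = 326.2 kN·m.

M_X = 326.2 kN·m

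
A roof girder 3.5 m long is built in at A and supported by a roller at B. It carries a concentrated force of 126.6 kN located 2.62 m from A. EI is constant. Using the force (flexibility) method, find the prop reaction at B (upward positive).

R_B = 79.86 kN

Release the roller at B. Primary structure: cantilever fixed at A.
Free-end deflection of the primary structure under the applied loading (downward +):
  point load 126.6 at a = 2.62: Pa²(3L − a)/(6EI) = 1141/EI
Flexibility coefficient — unit upward force at B: δ_{BB} = L³/(3EI) = 14.29/EI.
Compatibility at B: δ_0 − R_B·δ_{BB} = 0, so R_B = 1141/14.29 = 79.86 kN.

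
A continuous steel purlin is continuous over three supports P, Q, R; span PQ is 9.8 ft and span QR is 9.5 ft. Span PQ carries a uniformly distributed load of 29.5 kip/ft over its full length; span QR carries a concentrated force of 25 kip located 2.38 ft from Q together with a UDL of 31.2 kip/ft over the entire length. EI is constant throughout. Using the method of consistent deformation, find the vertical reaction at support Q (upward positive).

Insert a hinge at Q; M_Q is the redundant, and each span becomes simply supported.
Discontinuity in slope at Q on the released structure — sum the simple-span end rotations:
  span PQ: UDL 29.5: wL³/(24EI) = 1157/EI
  span QR: point load 25 at a = 2.38: Pab(L + b)/(6LEI) = 123.5/EI
  span QR: UDL 31.2: wL³/(24EI) = 1115/EI
  relative rotation θ_0 = (1157 + 1238)/EI = 2395/EI
A unit hogging moment at Q produces rotation L₁/(3EI) + L₂/(3EI) = 6.433/EI.
Compatibility: M_Q·(L₁+L₂)/(3EI) = θ_0, giving M_Q = 372.3 kip·ft (hogging).
Span PQ, ΣM about P with M_Q applied at Q: R_Q^{PQ}·9.8 = 1417 + 372.3, so R_Q^{PQ} = 182.5 kip and R_P = 289.1 − 182.5 = 106.6 kip.
Span QR, ΣM about R: R_Q^{QR}·9.5 = 1586 + 372.3, so R_Q^{QR} = 206.1 kip and R_R = 321.4 − 206.1 = 115.3 kip.
R_Q = 182.5 + 206.1 = 388.7 kip.

R_Q = 388.7 kip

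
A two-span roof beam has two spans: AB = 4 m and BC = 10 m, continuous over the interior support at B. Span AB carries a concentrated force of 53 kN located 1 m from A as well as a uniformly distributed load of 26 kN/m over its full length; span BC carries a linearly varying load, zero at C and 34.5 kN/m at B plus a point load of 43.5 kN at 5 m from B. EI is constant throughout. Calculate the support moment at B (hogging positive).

M_B = 244.5 kN·m

Release continuity at B by inserting a hinge; the redundant is the internal moment M_B. The primary structure is two simply-supported spans AB and BC.
Rotations at B on the released spans (each span's end-slope, ×1/EI):
  span AB: point load 53 at a = 1: Pab(L + a)/(6LEI) = 33.12/EI
  span AB: UDL 26: wL³/(24EI) = 69.33/EI
  span BC: triangular load, peak 34.5: w₀L³/(45EI) = 766.7/EI
  span BC: point load 43.5 at a = 5: Pab(L + b)/(6LEI) = 271.9/EI
  relative rotation θ_0 = (102.5 + 1039)/EI = 1141/EI
A unit hogging moment at B produces rotation L₁/(3EI) + L₂/(3EI) = 4.667/EI.
Slope continuity at B: θ_0 = M_B·4.667/EI, so M_B = 1141/4.667 = 244.5 kN·m (hogging).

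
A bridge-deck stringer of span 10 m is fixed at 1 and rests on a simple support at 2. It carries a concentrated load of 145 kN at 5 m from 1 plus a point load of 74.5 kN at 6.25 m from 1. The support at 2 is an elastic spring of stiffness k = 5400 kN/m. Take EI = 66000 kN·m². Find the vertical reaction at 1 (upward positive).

R_1 = 142.5 kN

Take the reaction at 2 as the redundant and release it; the primary structure is a cantilever fixed at 1.
Downward deflection at the released point 2 due to the loads:
  point load 145 at a = 5: Pa²(3L − a)/(6EI) = 15104/EI
  point load 74.5 at a = 6.25: Pa²(3L − a)/(6EI) = 11519/EI
  δ_0 = 26624/EI
Tip deflection under a unit load at 2: L³/(3EI) = 333.3/EI.
With EI = 66000 kN·m²: δ_0 = 0.40339 m and δ_{22} = 0.005051 m/kN.
Compatibility — the spring shortens by R_2/k under the reaction it provides: δ_0 − R_2·δ_{22} = R_2/k. With 1/k = 0.000185 m/kN, R_2 = δ_0 / (δ_{22} + 1/k) = 0.40339 / (0.005051 + 0.000185) = 77.05 kN.
Vertical equilibrium: R_1 = ΣP − R_2 = 219.5 − 77.05 = 142.5 kN.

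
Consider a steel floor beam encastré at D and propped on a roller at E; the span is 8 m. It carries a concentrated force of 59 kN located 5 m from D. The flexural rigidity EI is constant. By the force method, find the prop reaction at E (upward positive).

Choose R_E as the redundant. The primary structure is the cantilever fixed at D.
Free-end deflection of the primary structure under the applied loading (downward +):
  point load 59 at a = 5: Pa²(3L − a)/(6EI) = 4671/EI
Tip deflection under a unit load at E: L³/(3EI) = 170.7/EI.
The prop prevents deflection at E: R_E = δ_0/δ_{EE} = 4671/170.7 = 27.37 kN.

R_E = 27.37 kN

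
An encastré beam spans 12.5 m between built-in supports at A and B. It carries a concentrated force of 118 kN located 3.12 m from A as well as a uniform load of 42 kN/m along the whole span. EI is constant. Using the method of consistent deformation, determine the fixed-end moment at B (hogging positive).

M_B = 615.8 kN·m

Take the two fixed-end moments M_A, M_B as redundants; the released structure is the simple span AB.
Simple-span end rotations at A and B under the given loads:
  at A: point load 118 at a = 3.12: Pab(L + b)/(6LEI) = 1007/EI
  at B: point load 118 at a = 3.12: Pab(L + a)/(6LEI) = 719.2/EI
  at A: UDL 42: wL³/(24EI) = 3418/EI
  at B: UDL 42: wL³/(24EI) = 3418/EI
  θ_A0 = 4425/EI,  θ_B0 = 4137/EI
Flexibility coefficients: a unit moment at one end gives L/(3EI) there and L/(6EI) at the far end, so f₁₁ = f₂₂ = 4.167/EI and f₁₂ = f₂₁ = 2.083/EI.
Compatibility — zero rotation at each built-in end:
  4.167 M_A + 2.083 M_B = 4425
  2.083 M_A + 4.167 M_B = 4137
Solving the pair gives M_A = 754.2 kN·m and M_B = 615.8 kN·m (hogging).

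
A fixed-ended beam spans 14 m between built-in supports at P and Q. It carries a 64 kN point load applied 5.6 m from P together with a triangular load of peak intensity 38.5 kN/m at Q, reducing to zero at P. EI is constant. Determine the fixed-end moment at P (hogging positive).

M_P = 380.6 kN·m

Release both end moments; the primary structure is a simply-supported span PQ with redundants M_P and M_Q.
End rotations of the released simple span under the applied load (×1/EI):
  at P: point load 64 at a = 5.6: Pab(L + b)/(6LEI) = 802.8/EI
  at Q: point load 64 at a = 5.6: Pab(L + a)/(6LEI) = 702.5/EI
  at P: triangular load, peak 38.5: 7w₀L³/(360EI) = 2054/EI
  at Q: triangular load, peak 38.5: w₀L³/(45EI) = 2348/EI
  θ_P0 = 2857/EI,  θ_Q0 = 3050/EI
Flexibility coefficients: a unit moment at one end gives L/(3EI) there and L/(6EI) at the far end, so f₁₁ = f₂₂ = 4.667/EI and f₁₂ = f₂₁ = 2.333/EI.
Compatibility — zero rotation at each built-in end:
  4.667 M_P + 2.333 M_Q = 2857
  2.333 M_P + 4.667 M_Q = 3050
Solving the pair gives M_P = 380.6 kN·m and M_Q = 463.3 kN·m (hogging).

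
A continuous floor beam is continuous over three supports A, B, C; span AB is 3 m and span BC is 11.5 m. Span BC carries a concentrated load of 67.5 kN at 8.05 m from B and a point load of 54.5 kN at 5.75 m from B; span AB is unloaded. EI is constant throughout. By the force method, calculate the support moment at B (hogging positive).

Insert a hinge at B; M_B is the redundant, and each span becomes simply supported.
Discontinuity in slope at B on the released structure — sum the simple-span end rotations:
  span BC: point load 67.5 at a = 8.05: Pab(L + b)/(6LEI) = 406.2/EI
  span BC: point load 54.5 at a = 5.75: Pab(L + b)/(6LEI) = 450.5/EI
  relative rotation θ_0 = (0 + 856.6)/EI = 856.6/EI
A unit hogging moment at B produces rotation L₁/(3EI) + L₂/(3EI) = 4.833/EI.
Compatibility: M_B·(L₁+L₂)/(3EI) = θ_0, giving M_B = 177.2 kN·m (hogging).

M_B = 177.2 kN·m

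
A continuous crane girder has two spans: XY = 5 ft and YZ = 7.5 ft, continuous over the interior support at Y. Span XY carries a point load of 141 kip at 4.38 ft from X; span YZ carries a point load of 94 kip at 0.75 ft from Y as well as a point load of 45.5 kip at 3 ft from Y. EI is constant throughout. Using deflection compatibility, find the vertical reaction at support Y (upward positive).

R_Y = 270.2 kip

Insert a hinge at Y; M_Y is the redundant, and each span becomes simply supported.
Rotations at Y on the released spans (each span's end-slope, ×1/EI):
  span XY: point load 141 at a = 4.38: Pab(L + a)/(6LEI) = 119.7/EI
  span YZ: point load 94 at a = 0.75: Pab(L + b)/(6LEI) = 150.7/EI
  span YZ: point load 45.5 at a = 3: Pab(L + b)/(6LEI) = 163.8/EI
  relative rotation θ_0 = (119.7 + 314.5)/EI = 434.2/EI
A unit hogging moment at Y produces rotation L₁/(3EI) + L₂/(3EI) = 4.167/EI.
Slope continuity at Y: θ_0 = M_Y·4.167/EI, so M_Y = 434.2/4.167 = 104.2 kip·ft (hogging).
Span XY, ΣM about X with M_Y applied at Y: R_Y^{XY}·5 = 617.6 + 104.2, so R_Y^{XY} = 144.4 kip and R_X = 141 − 144.4 = -3.358 kip.
Span YZ, ΣM about Z: R_Y^{YZ}·7.5 = 839.2 + 104.2, so R_Y^{YZ} = 125.8 kip and R_Z = 139.5 − 125.8 = 13.71 kip.
R_Y = 144.4 + 125.8 = 270.2 kip.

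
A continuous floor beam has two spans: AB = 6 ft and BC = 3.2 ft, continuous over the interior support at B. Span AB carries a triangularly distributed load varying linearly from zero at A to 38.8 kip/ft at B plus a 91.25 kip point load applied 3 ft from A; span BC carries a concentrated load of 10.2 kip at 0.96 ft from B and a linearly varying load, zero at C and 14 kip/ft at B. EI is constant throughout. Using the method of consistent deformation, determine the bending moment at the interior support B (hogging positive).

Take M_B as the redundant. Released structure: two simple spans AB and BC with a hinge at B.
End slopes at the hinge B, treating each span as simply supported:
  span AB: triangular load, peak 38.8: w₀L³/(45EI) = 186.2/EI
  span AB: point load 91.25 at a = 3: Pab(L + a)/(6LEI) = 205.3/EI
  span BC: point load 10.2 at a = 0.96: Pab(L + b)/(6LEI) = 6.215/EI
  span BC: triangular load, peak 14: w₀L³/(45EI) = 10.19/EI
  relative rotation θ_0 = (391.6 + 16.41)/EI = 408/EI
A unit hogging moment at B produces rotation L₁/(3EI) + L₂/(3EI) = 3.067/EI.
Slope continuity at B: θ_0 = M_B·3.067/EI, so M_B = 408/3.067 = 133 kip·ft (hogging).

M_B = 133 kip·ft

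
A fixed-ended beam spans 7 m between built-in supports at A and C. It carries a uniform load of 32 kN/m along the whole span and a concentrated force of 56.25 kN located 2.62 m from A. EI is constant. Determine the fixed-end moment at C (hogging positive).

Release both end moments; the primary structure is a simply-supported span AC with redundants M_A and M_C.
On the primary (simply-supported) span, the end slopes from the loading are:
  at A: UDL 32: wL³/(24EI) = 457.3/EI
  at C: UDL 32: wL³/(24EI) = 457.3/EI
  at A: point load 56.25 at a = 2.62: Pab(L + b)/(6LEI) = 174.9/EI
  at C: point load 56.25 at a = 2.62: Pab(L + a)/(6LEI) = 147.9/EI
  θ_A0 = 632.2/EI,  θ_C0 = 605.2/EI
Flexibility coefficients: a unit moment at one end gives L/(3EI) there and L/(6EI) at the far end, so f₁₁ = f₂₂ = 2.333/EI and f₁₂ = f₂₁ = 1.167/EI.
Compatibility — zero rotation at each built-in end:
  2.333 M_A + 1.167 M_C = 632.2
  1.167 M_A + 2.333 M_C = 605.2
Solving the pair gives M_A = 188.4 kN·m and M_C = 165.2 kN·m (hogging).

M_C = 165.2 kN·m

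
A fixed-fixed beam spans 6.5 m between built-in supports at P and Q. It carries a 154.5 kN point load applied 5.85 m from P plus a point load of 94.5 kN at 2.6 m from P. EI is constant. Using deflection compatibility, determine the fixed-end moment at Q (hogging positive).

M_Q = 140.3 kN·m

Release both end moments; the primary structure is a simply-supported span PQ with redundants M_P and M_Q.
On the primary (simply-supported) span, the end slopes from the loading are:
  at P: point load 154.5 at a = 5.85: Pab(L + b)/(6LEI) = 107.7/EI
  at Q: point load 154.5 at a = 5.85: Pab(L + a)/(6LEI) = 186/EI
  at P: point load 94.5 at a = 2.6: Pab(L + b)/(6LEI) = 255.5/EI
  at Q: point load 94.5 at a = 2.6: Pab(L + a)/(6LEI) = 223.6/EI
  θ_P0 = 363.2/EI,  θ_Q0 = 409.6/EI
Flexibility coefficients: a unit moment at one end gives L/(3EI) there and L/(6EI) at the far end, so f₁₁ = f₂₂ = 2.167/EI and f₁₂ = f₂₁ = 1.083/EI.
Compatibility — zero rotation at each built-in end:
  2.167 M_P + 1.083 M_Q = 363.2
  1.083 M_P + 2.167 M_Q = 409.6
Solving the pair gives M_P = 97.49 kN·m and M_Q = 140.3 kN·m (hogging).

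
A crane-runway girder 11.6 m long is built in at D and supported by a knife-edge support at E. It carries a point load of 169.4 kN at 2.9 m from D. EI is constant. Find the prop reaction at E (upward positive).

R_E = 14.56 kN

Release the roller at E. Primary structure: cantilever fixed at D.
Primary-structure tip deflection at E by superposition:
  point load 169.4 at a = 2.9: Pa²(3L − a)/(6EI) = 7574/EI
Flexibility coefficient — unit upward force at E: δ_{EE} = L³/(3EI) = 520.3/EI.
The prop prevents deflection at E: R_E = δ_0/δ_{EE} = 7574/520.3 = 14.56 kN.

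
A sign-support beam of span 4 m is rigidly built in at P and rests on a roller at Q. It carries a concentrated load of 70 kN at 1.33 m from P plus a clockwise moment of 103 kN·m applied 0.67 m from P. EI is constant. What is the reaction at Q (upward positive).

R_Q = 22.18 kN

Choose R_Q as the redundant. The primary structure is the cantilever fixed at P.
Deflection at Q on the released cantilever, summing each load's contribution:
  point load 70 at a = 1.33: Pa²(3L − a)/(6EI) = 220.2/EI
  clockwise couple 103 at a = 0.67: M₀a(2L − a)/(2EI) = 252.9/EI
  δ_0 = 473.1/EI
Flexibility coefficient — unit upward force at Q: δ_{QQ} = L³/(3EI) = 21.33/EI.
The prop prevents deflection at Q: R_Q = δ_0/δ_{QQ} = 473.1/21.33 = 22.18 kN.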